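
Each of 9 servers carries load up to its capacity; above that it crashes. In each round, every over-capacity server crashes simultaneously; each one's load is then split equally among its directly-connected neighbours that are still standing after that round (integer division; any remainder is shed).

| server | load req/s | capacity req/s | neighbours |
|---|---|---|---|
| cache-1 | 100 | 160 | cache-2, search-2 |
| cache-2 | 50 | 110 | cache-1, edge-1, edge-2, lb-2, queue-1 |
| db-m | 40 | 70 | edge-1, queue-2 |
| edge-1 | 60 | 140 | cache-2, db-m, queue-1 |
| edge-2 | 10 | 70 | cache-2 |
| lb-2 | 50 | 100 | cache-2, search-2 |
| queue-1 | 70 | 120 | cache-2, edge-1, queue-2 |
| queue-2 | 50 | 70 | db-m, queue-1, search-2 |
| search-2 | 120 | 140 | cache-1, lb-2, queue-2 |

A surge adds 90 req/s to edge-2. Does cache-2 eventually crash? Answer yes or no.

yes

Round 1 — edge-2 at 100 > 70. edge-2 crashes.
  edge-2 sheds 100 req/s to cache-2: 100 each.
    cache-2: 50+100 = 150 > 110
Round 2 — cache-2 crashes.
  cache-2 sheds 150 req/s to cache-1, edge-1, lb-2, queue-1: 37 each (2 lost).
    cache-1: 100+37 = 137 ≤ 160
    edge-1: 60+37 = 97 ≤ 140
    lb-2: 50+37 = 87 ≤ 100
    queue-1: 70+37 = 107 ≤ 120
No further crashes.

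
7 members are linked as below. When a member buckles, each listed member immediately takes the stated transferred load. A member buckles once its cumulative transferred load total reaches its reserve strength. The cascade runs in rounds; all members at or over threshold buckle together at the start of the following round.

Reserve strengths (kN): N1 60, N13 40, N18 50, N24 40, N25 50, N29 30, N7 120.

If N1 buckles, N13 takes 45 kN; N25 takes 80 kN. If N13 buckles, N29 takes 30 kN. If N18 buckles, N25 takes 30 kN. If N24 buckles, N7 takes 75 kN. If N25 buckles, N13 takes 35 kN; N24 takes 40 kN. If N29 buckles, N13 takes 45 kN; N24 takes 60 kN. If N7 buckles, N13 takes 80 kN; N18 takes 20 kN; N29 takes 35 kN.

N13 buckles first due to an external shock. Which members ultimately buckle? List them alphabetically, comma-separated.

Round 1 — N13 buckles (initial).
  N29: +30 → 30 ≥ 30
Round 2 — N29 buckles.
  N24: +60 → 60 ≥ 40
Round 3 — N24 buckles.
  N7: +75 → 75 < 120
No further bucklings.

N13, N24, N29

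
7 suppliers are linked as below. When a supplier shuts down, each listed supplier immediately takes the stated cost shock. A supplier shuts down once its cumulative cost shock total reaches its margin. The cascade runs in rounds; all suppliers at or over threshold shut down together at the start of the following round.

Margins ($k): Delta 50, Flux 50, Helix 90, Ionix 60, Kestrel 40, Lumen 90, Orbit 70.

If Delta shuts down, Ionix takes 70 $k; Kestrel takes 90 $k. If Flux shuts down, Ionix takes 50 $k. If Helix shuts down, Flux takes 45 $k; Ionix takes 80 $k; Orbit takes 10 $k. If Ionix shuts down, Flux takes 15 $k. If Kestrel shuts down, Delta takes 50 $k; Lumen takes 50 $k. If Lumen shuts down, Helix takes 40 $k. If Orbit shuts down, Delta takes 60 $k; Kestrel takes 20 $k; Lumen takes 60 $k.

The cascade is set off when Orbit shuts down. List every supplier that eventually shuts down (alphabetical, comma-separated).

Round 1 — Orbit shuts down (initial).
  Delta: +60 → 60 ≥ 50
  Kestrel: +20 → 20 < 40
  Lumen: +60 → 60 < 90
Round 2 — Delta shuts down.
  Ionix: +70 → 70 ≥ 60
  Kestrel: +90 → 110 ≥ 40
Round 3 — Ionix, Kestrel shut down.
  Flux: +15 → 15 < 50
  Lumen: +50 → 110 ≥ 90
Round 4 — Lumen shuts down.
  Helix: +40 → 40 < 90
No further shutdowns.

Delta, Ionix, Kestrel, Lumen, Orbit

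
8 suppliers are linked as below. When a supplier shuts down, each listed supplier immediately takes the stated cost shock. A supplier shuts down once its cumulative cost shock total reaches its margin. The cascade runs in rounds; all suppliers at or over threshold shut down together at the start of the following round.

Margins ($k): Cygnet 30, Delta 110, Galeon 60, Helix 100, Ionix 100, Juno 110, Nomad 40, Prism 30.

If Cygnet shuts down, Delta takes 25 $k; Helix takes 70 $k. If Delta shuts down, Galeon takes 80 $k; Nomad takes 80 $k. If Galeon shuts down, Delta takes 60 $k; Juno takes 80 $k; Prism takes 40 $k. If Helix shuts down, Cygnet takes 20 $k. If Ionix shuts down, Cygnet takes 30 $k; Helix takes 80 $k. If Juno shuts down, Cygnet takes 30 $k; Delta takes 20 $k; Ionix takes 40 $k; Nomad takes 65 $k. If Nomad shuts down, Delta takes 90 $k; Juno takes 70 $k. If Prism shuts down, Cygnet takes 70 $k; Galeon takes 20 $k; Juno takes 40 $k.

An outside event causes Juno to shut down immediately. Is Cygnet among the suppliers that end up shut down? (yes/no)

yes

Round 1 — Juno shuts down (initial).
  Cygnet: +30 → 30 ≥ 30
  Delta: +20 → 20 < 110
  Ionix: +40 → 40 < 100
  Nomad: +65 → 65 ≥ 40
Round 2 — Cygnet, Nomad shut down.
  Delta: +25+90 → 135 ≥ 110
  Helix: +70 → 70 < 100
Round 3 — Delta shuts down.
  Galeon: +80 → 80 ≥ 60
Round 4 — Galeon shuts down.
  Prism: +40 → 40 ≥ 30
Round 5 — Prism shuts down.
No further shutdowns.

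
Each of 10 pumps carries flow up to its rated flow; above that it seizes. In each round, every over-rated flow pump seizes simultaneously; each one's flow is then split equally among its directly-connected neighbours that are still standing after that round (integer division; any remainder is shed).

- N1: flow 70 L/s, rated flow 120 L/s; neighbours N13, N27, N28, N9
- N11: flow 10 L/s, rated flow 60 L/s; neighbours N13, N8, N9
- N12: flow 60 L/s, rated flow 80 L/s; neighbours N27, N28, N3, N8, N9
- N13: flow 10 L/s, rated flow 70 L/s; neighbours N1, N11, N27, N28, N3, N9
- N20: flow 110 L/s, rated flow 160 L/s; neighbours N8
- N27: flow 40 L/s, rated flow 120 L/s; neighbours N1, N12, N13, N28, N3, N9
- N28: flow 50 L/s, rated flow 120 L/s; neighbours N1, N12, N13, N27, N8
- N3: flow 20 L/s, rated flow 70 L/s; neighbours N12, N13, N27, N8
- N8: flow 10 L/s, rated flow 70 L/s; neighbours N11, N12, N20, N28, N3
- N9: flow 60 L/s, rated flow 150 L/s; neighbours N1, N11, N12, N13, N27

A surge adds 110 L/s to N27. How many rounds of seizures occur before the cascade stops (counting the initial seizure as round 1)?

Round 1 — N27 at 150 > 120. N27 seizes.
  N27 sheds 150 L/s to N1, N12, N13, N28, N3, N9: 25 each.
    N1: 70+25 = 95 ≤ 120
    N12: 60+25 = 85 > 80
    N13: 10+25 = 35 ≤ 70
    N28: 50+25 = 75 ≤ 120
    N3: 20+25 = 45 ≤ 70
    N9: 60+25 = 85 ≤ 150
Round 2 — N12 seizes.
  N12 sheds 85 L/s to N28, N3, N8, N9: 21 each (1 lost).
    N28: 75+21 = 96 ≤ 120
    N3: 45+21 = 66 ≤ 70
    N8: 10+21 = 31 ≤ 70
    N9: 85+21 = 106 ≤ 150
No further seizures.

2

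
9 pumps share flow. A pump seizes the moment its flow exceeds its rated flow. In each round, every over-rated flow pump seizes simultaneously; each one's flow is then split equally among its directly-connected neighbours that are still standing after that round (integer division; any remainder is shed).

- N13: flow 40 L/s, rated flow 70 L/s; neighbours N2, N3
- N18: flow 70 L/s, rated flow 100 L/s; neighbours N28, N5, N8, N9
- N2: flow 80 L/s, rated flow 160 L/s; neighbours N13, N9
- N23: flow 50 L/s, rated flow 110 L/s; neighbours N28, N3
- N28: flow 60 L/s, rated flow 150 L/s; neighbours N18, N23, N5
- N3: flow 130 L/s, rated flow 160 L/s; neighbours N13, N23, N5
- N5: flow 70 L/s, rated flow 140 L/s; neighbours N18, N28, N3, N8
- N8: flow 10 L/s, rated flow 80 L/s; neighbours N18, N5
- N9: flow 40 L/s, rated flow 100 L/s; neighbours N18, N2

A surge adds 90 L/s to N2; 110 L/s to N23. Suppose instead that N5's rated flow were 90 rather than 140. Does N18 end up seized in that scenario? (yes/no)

With N5's rated flow at 90:
Round 1 — N2 at 170 > 160; N23 at 160 > 110. N2, N23 seize.
  N2 sheds 170 L/s to N13, N9: 85 each.
    N13: 40+85 = 125 > 70
    N9: 40+85 = 125 > 100
  N23 sheds 160 L/s to N28, N3: 80 each.
    N28: 60+80 = 140 ≤ 150
    N3: 130+80 = 210 > 160
Round 2 — N13, N3, N9 seize.
  N13 sheds 125 L/s: no online neighbours, lost.
  N3 sheds 210 L/s to N5: 210 each.
    N5: 70+210 = 280 > 90
  N9 sheds 125 L/s to N18: 125 each.
    N18: 70+125 = 195 > 100
Round 3 — N18, N5 seize.
  N18 sheds 195 L/s to N28, N8: 97 each (1 lost).
    N28: 140+97 = 237 > 150
    N8: 10+97 = 107 > 80
  N5 sheds 280 L/s to N28, N8: 140 each.
    N28: 237+140 = 377 > 150
    N8: 107+140 = 247 > 80
Round 4 — N28, N8 seize.
  N28 sheds 377 L/s: no online neighbours, lost.
  N8 sheds 247 L/s: no online neighbours, lost.
No further seizures.

yes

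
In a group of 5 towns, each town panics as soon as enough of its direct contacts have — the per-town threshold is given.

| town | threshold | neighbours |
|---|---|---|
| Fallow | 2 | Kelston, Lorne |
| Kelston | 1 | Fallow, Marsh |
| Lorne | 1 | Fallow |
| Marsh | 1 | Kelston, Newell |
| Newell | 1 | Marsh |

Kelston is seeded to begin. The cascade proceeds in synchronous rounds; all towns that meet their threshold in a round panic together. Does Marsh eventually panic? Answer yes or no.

yes

Round 1 — Kelston panics (initial).
Round 2 — checking thresholds:
  Fallow: 1 of 2 neighbours < 2, holds.
  Marsh: 1 of 2 neighbours ≥ 1, panics.
Round 3 — checking thresholds:
  Fallow: 1 of 2 neighbours < 2, holds.
  Newell: 1 of 1 neighbours ≥ 1, panics.
Round 4 — no new panics; cascade stops.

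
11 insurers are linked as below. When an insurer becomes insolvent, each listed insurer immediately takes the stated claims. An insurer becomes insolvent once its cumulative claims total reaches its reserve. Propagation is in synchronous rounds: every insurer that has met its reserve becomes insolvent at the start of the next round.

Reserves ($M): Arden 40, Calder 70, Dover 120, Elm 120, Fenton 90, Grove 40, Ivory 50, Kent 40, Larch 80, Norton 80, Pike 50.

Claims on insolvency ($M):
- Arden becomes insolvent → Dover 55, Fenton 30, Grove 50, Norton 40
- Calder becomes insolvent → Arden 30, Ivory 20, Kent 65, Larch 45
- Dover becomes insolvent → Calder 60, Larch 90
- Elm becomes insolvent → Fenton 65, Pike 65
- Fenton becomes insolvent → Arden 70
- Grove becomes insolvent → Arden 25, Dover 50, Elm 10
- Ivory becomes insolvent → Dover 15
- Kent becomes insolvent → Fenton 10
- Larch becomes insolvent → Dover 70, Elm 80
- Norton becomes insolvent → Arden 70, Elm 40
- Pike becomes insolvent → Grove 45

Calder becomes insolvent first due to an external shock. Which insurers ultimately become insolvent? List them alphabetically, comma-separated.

Round 1 — Calder becomes insolvent (initial).
  Arden: +30 → 30 < 40
  Ivory: +20 → 20 < 50
  Kent: +65 → 65 ≥ 40
  Larch: +45 → 45 < 80
Round 2 — Kent becomes insolvent.
  Fenton: +10 → 10 < 90
No further insolvencies.

Calder, Kent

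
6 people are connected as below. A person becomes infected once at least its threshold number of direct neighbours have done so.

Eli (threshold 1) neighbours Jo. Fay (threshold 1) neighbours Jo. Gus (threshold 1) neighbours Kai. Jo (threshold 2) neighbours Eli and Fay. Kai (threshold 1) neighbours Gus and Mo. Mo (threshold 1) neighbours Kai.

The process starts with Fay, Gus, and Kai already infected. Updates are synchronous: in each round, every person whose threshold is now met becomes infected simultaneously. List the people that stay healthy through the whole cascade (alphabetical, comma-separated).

Round 1 — Fay, Gus, Kai become infected (initial).
Round 2 — checking thresholds:
  Jo: 1 of 2 neighbours < 2, below threshold.
  Mo: 1 of 1 neighbours ≥ 1, becomes infected.
Round 3 — no new infections; cascade stops.

Eli, Jo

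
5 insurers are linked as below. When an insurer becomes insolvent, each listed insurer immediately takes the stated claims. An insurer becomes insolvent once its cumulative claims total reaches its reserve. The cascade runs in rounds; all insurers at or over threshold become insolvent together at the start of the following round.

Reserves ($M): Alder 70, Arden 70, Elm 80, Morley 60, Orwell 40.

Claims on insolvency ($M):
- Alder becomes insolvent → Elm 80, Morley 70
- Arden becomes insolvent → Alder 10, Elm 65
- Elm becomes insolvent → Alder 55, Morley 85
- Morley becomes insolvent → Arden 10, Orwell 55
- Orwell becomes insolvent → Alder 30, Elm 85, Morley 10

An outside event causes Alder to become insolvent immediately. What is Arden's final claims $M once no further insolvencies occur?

10

Round 1 — Alder becomes insolvent (initial).
  Elm: +80 → 80 ≥ 80
  Morley: +70 → 70 ≥ 60
Round 2 — Elm, Morley become insolvent.
  Arden: +10 → 10 < 70
  Orwell: +55 → 55 ≥ 40
Round 3 — Orwell becomes insolvent.
No further insolvencies.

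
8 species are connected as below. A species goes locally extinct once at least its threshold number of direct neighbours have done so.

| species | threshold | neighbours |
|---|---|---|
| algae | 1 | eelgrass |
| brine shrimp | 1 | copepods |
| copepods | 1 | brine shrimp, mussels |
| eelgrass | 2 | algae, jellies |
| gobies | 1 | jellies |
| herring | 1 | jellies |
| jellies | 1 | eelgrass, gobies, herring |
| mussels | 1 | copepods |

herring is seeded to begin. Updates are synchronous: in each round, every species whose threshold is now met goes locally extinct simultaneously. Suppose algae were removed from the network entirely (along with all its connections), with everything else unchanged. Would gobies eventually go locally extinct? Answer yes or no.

With algae removed:
Round 1 — herring goes locally extinct (initial).
Round 2 — checking thresholds:
  jellies: 1 of 3 neighbours ≥ 1, goes locally extinct.
Round 3 — checking thresholds:
  eelgrass: 1 of 1 neighbours < 2, holds.
  gobies: 1 of 1 neighbours ≥ 1, goes locally extinct.
Round 4 — no new extinctions; cascade stops.

yes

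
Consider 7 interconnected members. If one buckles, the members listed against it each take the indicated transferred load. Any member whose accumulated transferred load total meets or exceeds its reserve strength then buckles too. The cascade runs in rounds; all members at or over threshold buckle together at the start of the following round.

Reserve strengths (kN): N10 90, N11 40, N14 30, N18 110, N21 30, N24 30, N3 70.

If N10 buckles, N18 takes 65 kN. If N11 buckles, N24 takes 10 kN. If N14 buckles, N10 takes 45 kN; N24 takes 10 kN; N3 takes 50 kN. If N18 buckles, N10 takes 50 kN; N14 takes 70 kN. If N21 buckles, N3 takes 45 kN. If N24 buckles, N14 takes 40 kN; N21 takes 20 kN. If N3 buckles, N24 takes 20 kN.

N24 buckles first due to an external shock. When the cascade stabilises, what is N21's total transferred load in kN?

20

Round 1 — N24 buckles (initial).
  N14: +40 → 40 ≥ 30
  N21: +20 → 20 < 30
Round 2 — N14 buckles.
  N10: +45 → 45 < 90
  N3: +50 → 50 < 70
No further bucklings.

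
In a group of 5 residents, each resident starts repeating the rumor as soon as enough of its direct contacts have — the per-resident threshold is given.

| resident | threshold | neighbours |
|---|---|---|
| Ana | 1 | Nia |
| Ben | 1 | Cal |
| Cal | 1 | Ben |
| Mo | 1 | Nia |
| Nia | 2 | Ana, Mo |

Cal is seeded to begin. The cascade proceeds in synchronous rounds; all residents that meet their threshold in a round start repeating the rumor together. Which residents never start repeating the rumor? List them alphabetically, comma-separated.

Round 1 — Cal starts repeating the rumor (initial).
Round 2 — checking thresholds:
  Ben: 1 of 1 neighbours ≥ 1, starts repeating the rumor.
Round 3 — no new spreads; cascade stops.

Ana, Mo, Nia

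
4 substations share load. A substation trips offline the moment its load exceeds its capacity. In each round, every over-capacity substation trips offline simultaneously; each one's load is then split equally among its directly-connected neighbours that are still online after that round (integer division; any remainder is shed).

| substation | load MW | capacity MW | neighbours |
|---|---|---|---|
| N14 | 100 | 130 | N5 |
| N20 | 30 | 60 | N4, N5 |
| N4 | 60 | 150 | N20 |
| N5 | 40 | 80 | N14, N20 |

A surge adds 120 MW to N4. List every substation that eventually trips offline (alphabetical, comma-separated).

Round 1 — N4 at 180 > 150. N4 trips offline.
  N4 sheds 180 MW to N20: 180 each.
    N20: 30+180 = 210 > 60
Round 2 — N20 trips offline.
  N20 sheds 210 MW to N5: 210 each.
    N5: 40+210 = 250 > 80
Round 3 — N5 trips offline.
  N5 sheds 250 MW to N14: 250 each.
    N14: 100+250 = 350 > 130
Round 4 — N14 trips offline.
  N14 sheds 350 MW: no online neighbours, lost.
No further trips.

N14, N20, N4, N5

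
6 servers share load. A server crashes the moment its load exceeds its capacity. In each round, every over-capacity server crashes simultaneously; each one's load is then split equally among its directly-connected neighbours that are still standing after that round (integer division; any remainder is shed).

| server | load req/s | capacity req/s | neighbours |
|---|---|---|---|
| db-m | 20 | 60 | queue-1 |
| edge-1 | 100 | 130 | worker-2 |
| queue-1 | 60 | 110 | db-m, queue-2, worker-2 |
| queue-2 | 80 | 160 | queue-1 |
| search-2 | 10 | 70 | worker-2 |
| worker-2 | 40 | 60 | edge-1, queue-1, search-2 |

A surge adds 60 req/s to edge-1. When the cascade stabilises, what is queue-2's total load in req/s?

160

Round 1 — edge-1 at 160 > 130. edge-1 crashes.
  edge-1 sheds 160 req/s to worker-2: 160 each.
    worker-2: 40+160 = 200 > 60
Round 2 — worker-2 crashes.
  worker-2 sheds 200 req/s to queue-1, search-2: 100 each.
    queue-1: 60+100 = 160 > 110
    search-2: 10+100 = 110 > 70
Round 3 — queue-1, search-2 crash.
  queue-1 sheds 160 req/s to db-m, queue-2: 80 each.
    db-m: 20+80 = 100 > 60
    queue-2: 80+80 = 160 ≤ 160
  search-2 sheds 110 req/s: no online neighbours, lost.
Round 4 — db-m crashes.
  db-m sheds 100 req/s: no online neighbours, lost.
No further crashes.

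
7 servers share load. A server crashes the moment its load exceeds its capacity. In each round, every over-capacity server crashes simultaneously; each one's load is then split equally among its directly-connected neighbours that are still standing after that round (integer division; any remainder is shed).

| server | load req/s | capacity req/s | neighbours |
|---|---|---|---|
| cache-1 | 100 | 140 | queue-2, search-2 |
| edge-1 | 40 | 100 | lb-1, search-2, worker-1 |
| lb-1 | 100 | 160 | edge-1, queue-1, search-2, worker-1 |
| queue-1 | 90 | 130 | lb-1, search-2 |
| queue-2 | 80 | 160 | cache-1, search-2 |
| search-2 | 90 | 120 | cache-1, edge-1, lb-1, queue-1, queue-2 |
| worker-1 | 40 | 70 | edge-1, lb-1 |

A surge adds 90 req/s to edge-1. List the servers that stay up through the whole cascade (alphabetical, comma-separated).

cache-1, queue-2

Round 1 — edge-1 at 130 > 100. edge-1 crashes.
  edge-1 sheds 130 req/s to lb-1, search-2, worker-1: 43 each (1 lost).
    lb-1: 100+43 = 143 ≤ 160
    search-2: 90+43 = 133 > 120
    worker-1: 40+43 = 83 > 70
Round 2 — search-2, worker-1 crash.
  search-2 sheds 133 req/s to cache-1, lb-1, queue-1, queue-2: 33 each (1 lost).
    cache-1: 100+33 = 133 ≤ 140
    lb-1: 143+33 = 176 > 160
    queue-1: 90+33 = 123 ≤ 130
    queue-2: 80+33 = 113 ≤ 160
  worker-1 sheds 83 req/s to lb-1: 83 each.
    lb-1: 176+83 = 259 > 160
Round 3 — lb-1 crashes.
  lb-1 sheds 259 req/s to queue-1: 259 each.
    queue-1: 123+259 = 382 > 130
Round 4 — queue-1 crashes.
  queue-1 sheds 382 req/s: no online neighbours, lost.
No further crashes.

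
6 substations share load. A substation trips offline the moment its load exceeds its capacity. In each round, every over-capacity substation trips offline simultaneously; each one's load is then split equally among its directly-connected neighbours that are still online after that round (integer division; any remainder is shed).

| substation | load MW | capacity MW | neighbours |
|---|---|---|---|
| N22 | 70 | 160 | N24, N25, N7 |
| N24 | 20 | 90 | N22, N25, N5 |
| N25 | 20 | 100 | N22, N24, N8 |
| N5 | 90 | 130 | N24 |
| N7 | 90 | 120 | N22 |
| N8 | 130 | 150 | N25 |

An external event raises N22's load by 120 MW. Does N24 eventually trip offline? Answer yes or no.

Round 1 — N22 at 190 > 160. N22 trips offline.
  N22 sheds 190 MW to N24, N25, N7: 63 each (1 lost).
    N24: 20+63 = 83 ≤ 90
    N25: 20+63 = 83 ≤ 100
    N7: 90+63 = 153 > 120
Round 2 — N7 trips offline.
  N7 sheds 153 MW: no online neighbours, lost.
No further trips.

no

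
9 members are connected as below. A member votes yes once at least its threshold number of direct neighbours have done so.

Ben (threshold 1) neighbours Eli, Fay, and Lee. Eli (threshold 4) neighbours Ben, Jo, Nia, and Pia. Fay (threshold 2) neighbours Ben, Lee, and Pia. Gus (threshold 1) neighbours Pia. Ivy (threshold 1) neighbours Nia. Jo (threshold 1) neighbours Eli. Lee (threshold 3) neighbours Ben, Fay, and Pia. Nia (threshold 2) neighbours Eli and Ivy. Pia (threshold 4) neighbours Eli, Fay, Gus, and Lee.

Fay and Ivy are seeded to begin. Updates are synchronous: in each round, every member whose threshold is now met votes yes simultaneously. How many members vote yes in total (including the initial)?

Round 1 — Fay, Ivy vote yes (initial).
Round 2 — checking thresholds:
  Ben: 1 of 3 neighbours ≥ 1, votes yes.
  Lee: 1 of 3 neighbours < 3, holds.
  Nia: 1 of 2 neighbours < 2, holds.
  Pia: 1 of 4 neighbours < 4, holds.
Round 3 — no new yes votes; cascade stops.

3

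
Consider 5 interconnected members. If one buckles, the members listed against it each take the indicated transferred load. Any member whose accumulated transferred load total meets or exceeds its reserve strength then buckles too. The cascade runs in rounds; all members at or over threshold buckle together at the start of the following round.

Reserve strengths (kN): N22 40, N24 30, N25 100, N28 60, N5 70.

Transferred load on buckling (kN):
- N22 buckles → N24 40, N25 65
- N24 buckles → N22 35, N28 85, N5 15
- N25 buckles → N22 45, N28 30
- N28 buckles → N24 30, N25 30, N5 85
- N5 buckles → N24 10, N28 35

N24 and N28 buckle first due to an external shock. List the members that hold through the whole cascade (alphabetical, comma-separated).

N22, N25

Round 1 — N24, N28 buckle (initial).
  N22: +35 → 35 < 40
  N25: +30 → 30 < 100
  N5: +15+85 → 100 ≥ 70
Round 2 — N5 buckles.
No further bucklings.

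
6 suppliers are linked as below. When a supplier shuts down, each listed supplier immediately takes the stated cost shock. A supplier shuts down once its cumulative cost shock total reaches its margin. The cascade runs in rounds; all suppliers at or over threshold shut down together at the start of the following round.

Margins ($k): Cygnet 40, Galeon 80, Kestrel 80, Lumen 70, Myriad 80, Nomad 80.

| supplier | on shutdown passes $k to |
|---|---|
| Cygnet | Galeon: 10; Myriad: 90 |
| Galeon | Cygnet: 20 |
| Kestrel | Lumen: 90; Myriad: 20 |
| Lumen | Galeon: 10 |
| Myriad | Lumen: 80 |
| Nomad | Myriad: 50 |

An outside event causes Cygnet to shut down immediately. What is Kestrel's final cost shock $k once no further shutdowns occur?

Round 1 — Cygnet shuts down (initial).
  Galeon: +10 → 10 < 80
  Myriad: +90 → 90 ≥ 80
Round 2 — Myriad shuts down.
  Lumen: +80 → 80 ≥ 70
Round 3 — Lumen shuts down.
  Galeon: +10 → 20 < 80
No further shutdowns.

0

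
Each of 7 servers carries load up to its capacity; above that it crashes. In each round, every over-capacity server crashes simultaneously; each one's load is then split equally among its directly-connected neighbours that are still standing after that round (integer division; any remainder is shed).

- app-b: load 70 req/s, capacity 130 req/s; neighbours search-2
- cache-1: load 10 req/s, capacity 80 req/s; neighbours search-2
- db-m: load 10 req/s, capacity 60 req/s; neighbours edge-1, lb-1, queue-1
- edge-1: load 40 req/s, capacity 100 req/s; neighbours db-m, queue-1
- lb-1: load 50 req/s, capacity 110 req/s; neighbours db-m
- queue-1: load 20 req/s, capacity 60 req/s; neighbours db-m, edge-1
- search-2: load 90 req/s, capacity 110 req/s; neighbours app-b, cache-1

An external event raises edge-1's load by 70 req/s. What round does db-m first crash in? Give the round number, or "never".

2

Round 1 — edge-1 at 110 > 100. edge-1 crashes.
  edge-1 sheds 110 req/s to db-m, queue-1: 55 each.
    db-m: 10+55 = 65 > 60
    queue-1: 20+55 = 75 > 60
Round 2 — db-m, queue-1 crash.
  db-m sheds 65 req/s to lb-1: 65 each.
    lb-1: 50+65 = 115 > 110
  queue-1 sheds 75 req/s: no online neighbours, lost.
Round 3 — lb-1 crashes.
  lb-1 sheds 115 req/s: no online neighbours, lost.
No further crashes.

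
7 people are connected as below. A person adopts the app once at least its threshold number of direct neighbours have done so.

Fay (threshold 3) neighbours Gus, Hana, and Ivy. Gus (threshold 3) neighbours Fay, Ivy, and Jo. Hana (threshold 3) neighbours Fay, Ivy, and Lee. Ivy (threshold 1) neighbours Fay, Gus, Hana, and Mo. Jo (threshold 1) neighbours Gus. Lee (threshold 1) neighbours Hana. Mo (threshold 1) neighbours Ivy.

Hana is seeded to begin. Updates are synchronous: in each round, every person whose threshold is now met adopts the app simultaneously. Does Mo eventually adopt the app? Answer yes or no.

yes

Round 1 — Hana adopts the app (initial).
Round 2 — checking thresholds:
  Fay: 1 of 3 neighbours < 3, not yet.
  Ivy: 1 of 4 neighbours ≥ 1, adopts the app.
  Lee: 1 of 1 neighbours ≥ 1, adopts the app.
Round 3 — checking thresholds:
  Fay: 2 of 3 neighbours < 3, not yet.
  Gus: 1 of 3 neighbours < 3, not yet.
  Mo: 1 of 1 neighbours ≥ 1, adopts the app.
Round 4 — no new adoptions; cascade stops.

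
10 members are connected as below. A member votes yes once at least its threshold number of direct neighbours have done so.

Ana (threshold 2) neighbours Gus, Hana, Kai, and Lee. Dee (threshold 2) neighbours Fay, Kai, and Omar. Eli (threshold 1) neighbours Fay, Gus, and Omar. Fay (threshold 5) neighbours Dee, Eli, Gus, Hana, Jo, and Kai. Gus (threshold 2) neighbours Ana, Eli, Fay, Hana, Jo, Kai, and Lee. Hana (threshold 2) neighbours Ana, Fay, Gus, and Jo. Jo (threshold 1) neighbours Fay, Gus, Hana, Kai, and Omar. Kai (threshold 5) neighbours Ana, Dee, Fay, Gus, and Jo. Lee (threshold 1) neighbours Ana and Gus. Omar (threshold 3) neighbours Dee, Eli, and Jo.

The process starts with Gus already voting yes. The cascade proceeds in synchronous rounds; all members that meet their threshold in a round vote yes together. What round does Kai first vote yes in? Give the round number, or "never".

Round 1 — Gus votes yes (initial).
Round 2 — checking thresholds:
  Ana: 1 of 4 neighbours < 2, below threshold.
  Eli: 1 of 3 neighbours ≥ 1, votes yes.
  Fay: 1 of 6 neighbours < 5, below threshold.
  Hana: 1 of 4 neighbours < 2, below threshold.
  Jo: 1 of 5 neighbours ≥ 1, votes yes.
  Kai: 1 of 5 neighbours < 5, below threshold.
  Lee: 1 of 2 neighbours ≥ 1, votes yes.
Round 3 — checking thresholds:
  Ana: 2 of 4 neighbours ≥ 2, votes yes.
  Fay: 3 of 6 neighbours < 5, below threshold.
  Hana: 2 of 4 neighbours ≥ 2, votes yes.
  Kai: 2 of 5 neighbours < 5, below threshold.
  Omar: 2 of 3 neighbours < 3, below threshold.
Round 4 — no new yes votes; cascade stops.

never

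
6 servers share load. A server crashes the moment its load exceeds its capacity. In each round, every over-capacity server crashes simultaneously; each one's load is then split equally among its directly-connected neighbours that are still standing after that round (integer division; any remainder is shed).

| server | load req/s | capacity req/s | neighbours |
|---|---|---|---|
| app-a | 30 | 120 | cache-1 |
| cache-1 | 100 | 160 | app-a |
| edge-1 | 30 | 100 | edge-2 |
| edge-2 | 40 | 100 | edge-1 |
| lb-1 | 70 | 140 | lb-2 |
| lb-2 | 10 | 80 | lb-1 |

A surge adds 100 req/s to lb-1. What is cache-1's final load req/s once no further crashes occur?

Round 1 — lb-1 at 170 > 140. lb-1 crashes.
  lb-1 sheds 170 req/s to lb-2: 170 each.
    lb-2: 10+170 = 180 > 80
Round 2 — lb-2 crashes.
  lb-2 sheds 180 req/s: no online neighbours, lost.
No further crashes.

100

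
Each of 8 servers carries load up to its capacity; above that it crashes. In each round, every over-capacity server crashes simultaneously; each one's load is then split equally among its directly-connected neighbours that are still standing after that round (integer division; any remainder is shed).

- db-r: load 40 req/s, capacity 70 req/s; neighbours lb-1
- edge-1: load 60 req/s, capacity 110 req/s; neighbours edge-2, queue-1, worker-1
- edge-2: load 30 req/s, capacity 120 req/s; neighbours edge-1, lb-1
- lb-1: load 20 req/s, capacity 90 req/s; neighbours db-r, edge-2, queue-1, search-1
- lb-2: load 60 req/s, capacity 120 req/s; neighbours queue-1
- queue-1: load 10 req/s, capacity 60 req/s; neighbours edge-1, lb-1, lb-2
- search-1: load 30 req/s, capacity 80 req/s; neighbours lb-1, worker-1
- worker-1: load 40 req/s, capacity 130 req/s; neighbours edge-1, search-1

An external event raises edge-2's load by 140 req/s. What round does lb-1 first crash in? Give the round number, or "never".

Round 1 — edge-2 at 170 > 120. edge-2 crashes.
  edge-2 sheds 170 req/s to edge-1, lb-1: 85 each.
    edge-1: 60+85 = 145 > 110
    lb-1: 20+85 = 105 > 90
Round 2 — edge-1, lb-1 crash.
  edge-1 sheds 145 req/s to queue-1, worker-1: 72 each (1 lost).
    queue-1: 10+72 = 82 > 60
    worker-1: 40+72 = 112 ≤ 130
  lb-1 sheds 105 req/s to db-r, queue-1, search-1: 35 each.
    db-r: 40+35 = 75 > 70
    queue-1: 82+35 = 117 > 60
    search-1: 30+35 = 65 ≤ 80
Round 3 — db-r, queue-1 crash.
  db-r sheds 75 req/s: no online neighbours, lost.
  queue-1 sheds 117 req/s to lb-2: 117 each.
    lb-2: 60+117 = 177 > 120
Round 4 — lb-2 crashes.
  lb-2 sheds 177 req/s: no online neighbours, lost.
No further crashes.

2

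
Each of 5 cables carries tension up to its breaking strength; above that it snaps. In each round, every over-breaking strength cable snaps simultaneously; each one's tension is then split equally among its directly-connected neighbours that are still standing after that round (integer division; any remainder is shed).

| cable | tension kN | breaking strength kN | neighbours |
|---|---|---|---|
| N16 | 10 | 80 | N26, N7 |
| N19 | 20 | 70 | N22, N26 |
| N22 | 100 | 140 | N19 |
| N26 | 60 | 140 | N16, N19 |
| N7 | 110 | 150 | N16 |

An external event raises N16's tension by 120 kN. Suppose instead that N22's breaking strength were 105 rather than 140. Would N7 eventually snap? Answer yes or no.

yes

With N22's breaking strength at 105:
Round 1 — N16 at 130 > 80. N16 snaps.
  N16 sheds 130 kN to N26, N7: 65 each.
    N26: 60+65 = 125 ≤ 140
    N7: 110+65 = 175 > 150
Round 2 — N7 snaps.
  N7 sheds 175 kN: no online neighbours, lost.
No further breaks.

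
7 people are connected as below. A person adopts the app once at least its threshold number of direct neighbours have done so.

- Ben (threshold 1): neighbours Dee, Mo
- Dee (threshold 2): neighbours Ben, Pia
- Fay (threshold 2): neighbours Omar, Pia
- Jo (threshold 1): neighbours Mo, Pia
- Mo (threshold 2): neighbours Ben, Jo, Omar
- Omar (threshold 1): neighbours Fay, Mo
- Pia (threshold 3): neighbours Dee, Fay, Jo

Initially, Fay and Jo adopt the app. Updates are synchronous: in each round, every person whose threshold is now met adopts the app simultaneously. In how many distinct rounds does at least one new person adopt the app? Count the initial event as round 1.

Round 1 — Fay, Jo adopt the app (initial).
Round 2 — checking thresholds:
  Mo: 1 of 3 neighbours < 2, not yet.
  Omar: 1 of 2 neighbours ≥ 1, adopts the app.
  Pia: 2 of 3 neighbours < 3, not yet.
Round 3 — checking thresholds:
  Mo: 2 of 3 neighbours ≥ 2, adopts the app.
  Pia: 2 of 3 neighbours < 3, not yet.
Round 4 — checking thresholds:
  Ben: 1 of 2 neighbours ≥ 1, adopts the app.
  Pia: 2 of 3 neighbours < 3, not yet.
Round 5 — no new adoptions; cascade stops.

4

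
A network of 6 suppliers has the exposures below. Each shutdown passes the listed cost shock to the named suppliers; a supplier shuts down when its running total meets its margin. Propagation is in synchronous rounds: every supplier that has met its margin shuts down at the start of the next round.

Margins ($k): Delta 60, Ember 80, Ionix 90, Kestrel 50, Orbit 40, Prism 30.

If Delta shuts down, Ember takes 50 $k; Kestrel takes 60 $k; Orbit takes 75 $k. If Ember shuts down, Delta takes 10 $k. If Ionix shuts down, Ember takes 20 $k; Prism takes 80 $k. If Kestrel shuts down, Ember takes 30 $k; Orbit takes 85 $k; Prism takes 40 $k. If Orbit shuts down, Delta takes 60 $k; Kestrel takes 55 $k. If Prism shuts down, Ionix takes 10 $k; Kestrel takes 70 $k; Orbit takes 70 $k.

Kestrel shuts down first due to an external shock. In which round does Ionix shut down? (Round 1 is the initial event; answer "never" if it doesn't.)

Round 1 — Kestrel shuts down (initial).
  Ember: +30 → 30 < 80
  Orbit: +85 → 85 ≥ 40
  Prism: +40 → 40 ≥ 30
Round 2 — Orbit, Prism shut down.
  Delta: +60 → 60 ≥ 60
  Ionix: +10 → 10 < 90
Round 3 — Delta shuts down.
  Ember: +50 → 80 ≥ 80
Round 4 — Ember shuts down.
No further shutdowns.

never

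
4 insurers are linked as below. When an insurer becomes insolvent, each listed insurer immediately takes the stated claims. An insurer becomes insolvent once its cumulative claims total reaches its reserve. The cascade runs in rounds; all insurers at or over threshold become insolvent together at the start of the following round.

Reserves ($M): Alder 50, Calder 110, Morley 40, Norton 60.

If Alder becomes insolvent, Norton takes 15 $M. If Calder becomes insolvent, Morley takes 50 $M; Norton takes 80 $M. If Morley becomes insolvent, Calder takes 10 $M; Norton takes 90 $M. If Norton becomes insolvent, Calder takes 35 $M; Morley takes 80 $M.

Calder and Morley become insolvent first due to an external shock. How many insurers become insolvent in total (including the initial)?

3

Round 1 — Calder, Morley become insolvent (initial).
  Norton: +80+90 → 170 ≥ 60
Round 2 — Norton becomes insolvent.
No further insolvencies.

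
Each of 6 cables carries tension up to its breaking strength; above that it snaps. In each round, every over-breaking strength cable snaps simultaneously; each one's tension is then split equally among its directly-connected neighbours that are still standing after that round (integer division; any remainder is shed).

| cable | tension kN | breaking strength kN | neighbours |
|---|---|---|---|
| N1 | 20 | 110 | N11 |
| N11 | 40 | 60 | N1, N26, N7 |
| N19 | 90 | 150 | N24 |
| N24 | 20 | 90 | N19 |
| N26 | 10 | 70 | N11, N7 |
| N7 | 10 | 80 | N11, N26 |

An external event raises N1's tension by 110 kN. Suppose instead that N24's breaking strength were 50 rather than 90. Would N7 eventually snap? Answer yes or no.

With N24's breaking strength at 50:
Round 1 — N1 at 130 > 110. N1 snaps.
  N1 sheds 130 kN to N11: 130 each.
    N11: 40+130 = 170 > 60
Round 2 — N11 snaps.
  N11 sheds 170 kN to N26, N7: 85 each.
    N26: 10+85 = 95 > 70
    N7: 10+85 = 95 > 80
Round 3 — N26, N7 snap.
  N26 sheds 95 kN: no online neighbours, lost.
  N7 sheds 95 kN: no online neighbours, lost.
No further breaks.

yes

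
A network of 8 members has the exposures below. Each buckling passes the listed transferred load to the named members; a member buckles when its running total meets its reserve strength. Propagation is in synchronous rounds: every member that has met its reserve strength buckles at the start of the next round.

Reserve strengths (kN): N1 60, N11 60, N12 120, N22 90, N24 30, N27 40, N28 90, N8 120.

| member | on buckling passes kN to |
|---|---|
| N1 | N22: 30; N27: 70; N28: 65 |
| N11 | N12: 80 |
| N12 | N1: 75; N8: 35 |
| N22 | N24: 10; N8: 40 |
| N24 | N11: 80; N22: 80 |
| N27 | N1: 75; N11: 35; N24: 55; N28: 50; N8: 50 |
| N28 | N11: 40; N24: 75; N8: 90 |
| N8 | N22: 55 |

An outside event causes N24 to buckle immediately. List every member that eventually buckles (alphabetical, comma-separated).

N11, N24

Round 1 — N24 buckles (initial).
  N11: +80 → 80 ≥ 60
  N22: +80 → 80 < 90
Round 2 — N11 buckles.
  N12: +80 → 80 < 120
No further bucklings.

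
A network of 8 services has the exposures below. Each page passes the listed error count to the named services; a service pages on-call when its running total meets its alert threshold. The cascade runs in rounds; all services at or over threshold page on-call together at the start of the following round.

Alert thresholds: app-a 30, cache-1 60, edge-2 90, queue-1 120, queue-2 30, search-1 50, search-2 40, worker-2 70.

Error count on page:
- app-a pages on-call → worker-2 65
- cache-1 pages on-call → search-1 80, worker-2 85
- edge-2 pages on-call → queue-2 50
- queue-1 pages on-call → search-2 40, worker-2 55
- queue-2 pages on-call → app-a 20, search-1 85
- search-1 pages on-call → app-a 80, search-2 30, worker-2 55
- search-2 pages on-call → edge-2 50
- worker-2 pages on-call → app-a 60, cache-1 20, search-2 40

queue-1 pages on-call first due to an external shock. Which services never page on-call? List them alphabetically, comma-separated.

app-a, cache-1, edge-2, queue-2, search-1, worker-2

Round 1 — queue-1 pages on-call (initial).
  search-2: +40 → 40 ≥ 40
  worker-2: +55 → 55 < 70
Round 2 — search-2 pages on-call.
  edge-2: +50 → 50 < 90
No further pages.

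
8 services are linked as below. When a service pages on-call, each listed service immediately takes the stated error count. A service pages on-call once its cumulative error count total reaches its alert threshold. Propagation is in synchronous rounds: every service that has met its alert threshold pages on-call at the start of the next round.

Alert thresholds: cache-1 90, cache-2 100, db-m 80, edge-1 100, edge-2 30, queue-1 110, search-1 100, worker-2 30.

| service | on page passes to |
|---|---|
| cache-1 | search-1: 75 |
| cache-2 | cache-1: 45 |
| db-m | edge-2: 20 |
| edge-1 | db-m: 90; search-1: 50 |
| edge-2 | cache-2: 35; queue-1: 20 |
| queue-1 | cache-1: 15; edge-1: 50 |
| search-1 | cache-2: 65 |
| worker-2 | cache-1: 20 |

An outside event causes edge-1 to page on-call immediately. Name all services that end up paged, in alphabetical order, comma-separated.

db-m, edge-1

Round 1 — edge-1 pages on-call (initial).
  db-m: +90 → 90 ≥ 80
  search-1: +50 → 50 < 100
Round 2 — db-m pages on-call.
  edge-2: +20 → 20 < 30
No further pages.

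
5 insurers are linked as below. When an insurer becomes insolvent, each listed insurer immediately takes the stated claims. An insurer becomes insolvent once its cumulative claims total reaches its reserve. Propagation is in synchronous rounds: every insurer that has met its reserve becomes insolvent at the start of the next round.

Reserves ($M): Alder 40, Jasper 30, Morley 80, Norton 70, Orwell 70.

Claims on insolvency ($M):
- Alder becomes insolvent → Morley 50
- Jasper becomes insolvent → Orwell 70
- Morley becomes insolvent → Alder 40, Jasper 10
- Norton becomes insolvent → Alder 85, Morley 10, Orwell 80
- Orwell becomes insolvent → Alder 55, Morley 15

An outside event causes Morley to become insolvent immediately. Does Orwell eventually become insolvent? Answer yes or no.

Round 1 — Morley becomes insolvent (initial).
  Alder: +40 → 40 ≥ 40
  Jasper: +10 → 10 < 30
Round 2 — Alder becomes insolvent.
No further insolvencies.

no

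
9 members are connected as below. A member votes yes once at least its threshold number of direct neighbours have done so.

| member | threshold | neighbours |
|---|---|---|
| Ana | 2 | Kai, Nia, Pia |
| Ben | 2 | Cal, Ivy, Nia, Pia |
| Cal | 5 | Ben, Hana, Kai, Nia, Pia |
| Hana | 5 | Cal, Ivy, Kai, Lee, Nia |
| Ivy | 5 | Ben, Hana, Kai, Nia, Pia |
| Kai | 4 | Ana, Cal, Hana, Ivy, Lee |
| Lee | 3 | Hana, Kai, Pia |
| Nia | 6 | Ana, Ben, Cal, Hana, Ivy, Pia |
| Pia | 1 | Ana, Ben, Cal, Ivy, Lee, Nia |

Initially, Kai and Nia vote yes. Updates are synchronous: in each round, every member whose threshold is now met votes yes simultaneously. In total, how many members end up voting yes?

Round 1 — Kai, Nia vote yes (initial).
Round 2 — checking thresholds:
  Ana: 2 of 3 neighbours ≥ 2, votes yes.
  Ben: 1 of 4 neighbours < 2, holds.
  Cal: 2 of 5 neighbours < 5, holds.
  Hana: 2 of 5 neighbours < 5, holds.
  Ivy: 2 of 5 neighbours < 5, holds.
  Lee: 1 of 3 neighbours < 3, holds.
  Pia: 1 of 6 neighbours ≥ 1, votes yes.
Round 3 — checking thresholds:
  Ben: 2 of 4 neighbours ≥ 2, votes yes.
  Cal: 3 of 5 neighbours < 5, holds.
  Hana: 2 of 5 neighbours < 5, holds.
  Ivy: 3 of 5 neighbours < 5, holds.
  Lee: 2 of 3 neighbours < 3, holds.
Round 4 — no new yes votes; cascade stops.

5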